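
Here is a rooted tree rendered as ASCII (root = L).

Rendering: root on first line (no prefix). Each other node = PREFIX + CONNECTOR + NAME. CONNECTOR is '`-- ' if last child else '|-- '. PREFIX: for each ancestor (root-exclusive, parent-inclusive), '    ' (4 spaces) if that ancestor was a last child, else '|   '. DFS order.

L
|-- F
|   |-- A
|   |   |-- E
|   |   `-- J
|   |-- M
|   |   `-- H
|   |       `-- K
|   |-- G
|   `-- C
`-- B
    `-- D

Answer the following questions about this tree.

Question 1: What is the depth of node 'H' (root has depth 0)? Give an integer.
Answer: 3

Derivation:
Path from root to H: L -> F -> M -> H
Depth = number of edges = 3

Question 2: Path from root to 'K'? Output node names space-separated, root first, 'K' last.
Walk down from root: L -> F -> M -> H -> K

Answer: L F M H K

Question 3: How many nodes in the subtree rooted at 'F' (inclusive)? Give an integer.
Subtree rooted at F contains: A, C, E, F, G, H, J, K, M
Count = 9

Answer: 9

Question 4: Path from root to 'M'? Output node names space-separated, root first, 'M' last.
Answer: L F M

Derivation:
Walk down from root: L -> F -> M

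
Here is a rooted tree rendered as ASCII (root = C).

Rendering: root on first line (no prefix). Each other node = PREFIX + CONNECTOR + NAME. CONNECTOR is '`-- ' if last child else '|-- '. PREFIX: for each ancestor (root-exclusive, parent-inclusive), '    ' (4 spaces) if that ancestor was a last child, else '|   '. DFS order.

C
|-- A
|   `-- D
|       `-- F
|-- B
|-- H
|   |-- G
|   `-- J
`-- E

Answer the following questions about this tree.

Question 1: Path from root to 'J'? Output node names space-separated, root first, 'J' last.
Answer: C H J

Derivation:
Walk down from root: C -> H -> J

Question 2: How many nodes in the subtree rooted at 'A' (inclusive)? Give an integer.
Subtree rooted at A contains: A, D, F
Count = 3

Answer: 3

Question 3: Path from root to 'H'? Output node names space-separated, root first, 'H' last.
Answer: C H

Derivation:
Walk down from root: C -> H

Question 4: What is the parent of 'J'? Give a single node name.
Scan adjacency: J appears as child of H

Answer: H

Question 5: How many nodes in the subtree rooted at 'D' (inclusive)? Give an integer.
Subtree rooted at D contains: D, F
Count = 2

Answer: 2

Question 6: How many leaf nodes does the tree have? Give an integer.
Answer: 5

Derivation:
Leaves (nodes with no children): B, E, F, G, J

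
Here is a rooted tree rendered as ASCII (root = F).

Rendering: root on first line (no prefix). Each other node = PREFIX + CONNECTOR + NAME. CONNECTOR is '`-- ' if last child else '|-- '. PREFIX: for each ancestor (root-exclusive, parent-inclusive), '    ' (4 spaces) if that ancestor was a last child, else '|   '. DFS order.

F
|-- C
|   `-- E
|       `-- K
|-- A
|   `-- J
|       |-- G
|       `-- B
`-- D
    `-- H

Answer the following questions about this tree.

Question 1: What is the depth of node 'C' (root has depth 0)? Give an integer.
Path from root to C: F -> C
Depth = number of edges = 1

Answer: 1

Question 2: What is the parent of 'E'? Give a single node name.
Scan adjacency: E appears as child of C

Answer: C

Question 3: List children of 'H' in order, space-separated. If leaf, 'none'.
Answer: none

Derivation:
Node H's children (from adjacency): (leaf)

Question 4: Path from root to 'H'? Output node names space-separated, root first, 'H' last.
Answer: F D H

Derivation:
Walk down from root: F -> D -> H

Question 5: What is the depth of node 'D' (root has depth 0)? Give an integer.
Answer: 1

Derivation:
Path from root to D: F -> D
Depth = number of edges = 1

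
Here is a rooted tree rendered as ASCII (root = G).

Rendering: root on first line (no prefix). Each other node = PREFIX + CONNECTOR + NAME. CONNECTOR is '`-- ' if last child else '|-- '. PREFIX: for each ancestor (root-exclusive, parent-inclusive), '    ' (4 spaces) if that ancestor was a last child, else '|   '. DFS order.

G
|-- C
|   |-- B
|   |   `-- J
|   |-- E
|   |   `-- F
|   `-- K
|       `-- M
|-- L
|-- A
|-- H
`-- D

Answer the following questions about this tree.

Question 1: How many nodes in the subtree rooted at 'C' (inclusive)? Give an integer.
Subtree rooted at C contains: B, C, E, F, J, K, M
Count = 7

Answer: 7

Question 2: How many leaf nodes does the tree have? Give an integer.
Answer: 7

Derivation:
Leaves (nodes with no children): A, D, F, H, J, L, M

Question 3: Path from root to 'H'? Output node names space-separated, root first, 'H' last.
Walk down from root: G -> H

Answer: G H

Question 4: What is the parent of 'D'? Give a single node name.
Scan adjacency: D appears as child of G

Answer: G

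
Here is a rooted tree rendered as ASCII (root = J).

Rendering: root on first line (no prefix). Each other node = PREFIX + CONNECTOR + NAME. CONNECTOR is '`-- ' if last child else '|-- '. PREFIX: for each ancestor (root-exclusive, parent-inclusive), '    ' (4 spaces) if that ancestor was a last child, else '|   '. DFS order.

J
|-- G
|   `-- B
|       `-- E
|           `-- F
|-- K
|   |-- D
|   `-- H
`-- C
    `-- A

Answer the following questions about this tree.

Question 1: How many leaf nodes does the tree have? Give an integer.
Answer: 4

Derivation:
Leaves (nodes with no children): A, D, F, H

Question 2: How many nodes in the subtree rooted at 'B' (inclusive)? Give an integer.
Answer: 3

Derivation:
Subtree rooted at B contains: B, E, F
Count = 3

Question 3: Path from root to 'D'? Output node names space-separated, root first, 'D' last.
Answer: J K D

Derivation:
Walk down from root: J -> K -> D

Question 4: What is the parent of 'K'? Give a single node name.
Answer: J

Derivation:
Scan adjacency: K appears as child of J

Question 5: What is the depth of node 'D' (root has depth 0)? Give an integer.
Path from root to D: J -> K -> D
Depth = number of edges = 2

Answer: 2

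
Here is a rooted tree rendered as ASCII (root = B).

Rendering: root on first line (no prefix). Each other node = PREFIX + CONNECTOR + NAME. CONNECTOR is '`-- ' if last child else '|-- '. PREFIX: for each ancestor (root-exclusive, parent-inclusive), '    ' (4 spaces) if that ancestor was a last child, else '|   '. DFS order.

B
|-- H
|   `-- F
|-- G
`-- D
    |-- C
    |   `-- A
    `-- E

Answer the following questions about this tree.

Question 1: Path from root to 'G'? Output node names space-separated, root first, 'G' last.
Walk down from root: B -> G

Answer: B G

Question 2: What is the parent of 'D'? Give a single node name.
Scan adjacency: D appears as child of B

Answer: B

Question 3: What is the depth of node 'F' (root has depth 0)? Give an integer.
Path from root to F: B -> H -> F
Depth = number of edges = 2

Answer: 2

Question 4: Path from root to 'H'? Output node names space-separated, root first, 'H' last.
Answer: B H

Derivation:
Walk down from root: B -> H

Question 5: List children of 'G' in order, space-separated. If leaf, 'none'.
Node G's children (from adjacency): (leaf)

Answer: none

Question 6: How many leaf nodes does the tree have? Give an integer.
Leaves (nodes with no children): A, E, F, G

Answer: 4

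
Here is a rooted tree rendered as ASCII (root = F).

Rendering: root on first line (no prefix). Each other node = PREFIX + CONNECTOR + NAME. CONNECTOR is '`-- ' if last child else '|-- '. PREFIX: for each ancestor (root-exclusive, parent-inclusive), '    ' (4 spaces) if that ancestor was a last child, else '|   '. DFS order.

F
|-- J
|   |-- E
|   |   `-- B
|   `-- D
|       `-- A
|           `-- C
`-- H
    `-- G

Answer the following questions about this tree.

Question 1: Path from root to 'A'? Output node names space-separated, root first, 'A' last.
Answer: F J D A

Derivation:
Walk down from root: F -> J -> D -> A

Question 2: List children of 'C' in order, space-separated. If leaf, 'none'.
Node C's children (from adjacency): (leaf)

Answer: none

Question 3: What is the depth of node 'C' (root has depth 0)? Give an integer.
Path from root to C: F -> J -> D -> A -> C
Depth = number of edges = 4

Answer: 4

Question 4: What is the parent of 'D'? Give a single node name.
Scan adjacency: D appears as child of J

Answer: J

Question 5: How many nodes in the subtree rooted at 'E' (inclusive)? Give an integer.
Subtree rooted at E contains: B, E
Count = 2

Answer: 2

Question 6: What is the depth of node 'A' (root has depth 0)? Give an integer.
Path from root to A: F -> J -> D -> A
Depth = number of edges = 3

Answer: 3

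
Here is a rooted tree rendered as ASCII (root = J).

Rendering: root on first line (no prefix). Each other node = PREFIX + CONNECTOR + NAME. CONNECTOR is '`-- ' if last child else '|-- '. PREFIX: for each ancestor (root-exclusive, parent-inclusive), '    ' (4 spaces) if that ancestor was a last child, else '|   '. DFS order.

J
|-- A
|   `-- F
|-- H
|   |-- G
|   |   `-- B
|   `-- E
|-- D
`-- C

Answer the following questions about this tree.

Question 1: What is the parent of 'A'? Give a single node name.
Scan adjacency: A appears as child of J

Answer: J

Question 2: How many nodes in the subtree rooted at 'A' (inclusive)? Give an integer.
Subtree rooted at A contains: A, F
Count = 2

Answer: 2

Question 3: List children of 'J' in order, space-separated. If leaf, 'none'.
Node J's children (from adjacency): A, H, D, C

Answer: A H D C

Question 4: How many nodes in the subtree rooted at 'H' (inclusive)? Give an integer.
Subtree rooted at H contains: B, E, G, H
Count = 4

Answer: 4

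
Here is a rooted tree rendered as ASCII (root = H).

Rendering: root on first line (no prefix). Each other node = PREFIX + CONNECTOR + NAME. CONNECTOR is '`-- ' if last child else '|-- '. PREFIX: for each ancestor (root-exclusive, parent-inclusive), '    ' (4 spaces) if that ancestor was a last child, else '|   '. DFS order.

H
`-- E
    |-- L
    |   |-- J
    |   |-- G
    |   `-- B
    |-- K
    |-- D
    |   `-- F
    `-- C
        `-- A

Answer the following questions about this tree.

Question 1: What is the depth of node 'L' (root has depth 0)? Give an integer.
Answer: 2

Derivation:
Path from root to L: H -> E -> L
Depth = number of edges = 2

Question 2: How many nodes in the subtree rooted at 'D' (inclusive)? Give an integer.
Subtree rooted at D contains: D, F
Count = 2

Answer: 2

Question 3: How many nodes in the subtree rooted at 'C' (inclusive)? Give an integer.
Subtree rooted at C contains: A, C
Count = 2

Answer: 2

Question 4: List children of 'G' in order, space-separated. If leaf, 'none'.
Answer: none

Derivation:
Node G's children (from adjacency): (leaf)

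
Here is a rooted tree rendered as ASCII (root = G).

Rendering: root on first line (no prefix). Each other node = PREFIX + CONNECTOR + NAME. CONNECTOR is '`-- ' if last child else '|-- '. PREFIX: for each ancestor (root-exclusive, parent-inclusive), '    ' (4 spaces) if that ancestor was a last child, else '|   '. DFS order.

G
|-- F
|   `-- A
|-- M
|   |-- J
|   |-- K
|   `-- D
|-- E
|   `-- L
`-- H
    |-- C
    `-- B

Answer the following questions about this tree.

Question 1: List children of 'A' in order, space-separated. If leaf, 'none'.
Node A's children (from adjacency): (leaf)

Answer: none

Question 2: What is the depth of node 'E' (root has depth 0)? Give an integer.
Path from root to E: G -> E
Depth = number of edges = 1

Answer: 1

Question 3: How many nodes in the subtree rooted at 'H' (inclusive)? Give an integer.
Answer: 3

Derivation:
Subtree rooted at H contains: B, C, H
Count = 3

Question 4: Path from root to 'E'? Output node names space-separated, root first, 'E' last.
Answer: G E

Derivation:
Walk down from root: G -> E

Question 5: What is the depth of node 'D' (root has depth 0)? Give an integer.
Answer: 2

Derivation:
Path from root to D: G -> M -> D
Depth = number of edges = 2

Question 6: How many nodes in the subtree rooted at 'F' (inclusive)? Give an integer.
Answer: 2

Derivation:
Subtree rooted at F contains: A, F
Count = 2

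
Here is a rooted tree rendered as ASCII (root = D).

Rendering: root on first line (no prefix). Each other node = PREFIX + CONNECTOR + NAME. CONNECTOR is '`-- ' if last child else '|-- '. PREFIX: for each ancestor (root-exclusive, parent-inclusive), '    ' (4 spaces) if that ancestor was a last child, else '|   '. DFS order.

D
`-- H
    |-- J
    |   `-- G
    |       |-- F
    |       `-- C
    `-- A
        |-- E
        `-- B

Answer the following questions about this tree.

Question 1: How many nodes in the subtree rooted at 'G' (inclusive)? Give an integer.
Subtree rooted at G contains: C, F, G
Count = 3

Answer: 3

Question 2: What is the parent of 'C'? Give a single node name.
Scan adjacency: C appears as child of G

Answer: G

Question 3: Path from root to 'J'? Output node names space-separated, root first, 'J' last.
Answer: D H J

Derivation:
Walk down from root: D -> H -> J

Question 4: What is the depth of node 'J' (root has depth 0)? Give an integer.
Answer: 2

Derivation:
Path from root to J: D -> H -> J
Depth = number of edges = 2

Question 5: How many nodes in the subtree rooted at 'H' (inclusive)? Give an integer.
Answer: 8

Derivation:
Subtree rooted at H contains: A, B, C, E, F, G, H, J
Count = 8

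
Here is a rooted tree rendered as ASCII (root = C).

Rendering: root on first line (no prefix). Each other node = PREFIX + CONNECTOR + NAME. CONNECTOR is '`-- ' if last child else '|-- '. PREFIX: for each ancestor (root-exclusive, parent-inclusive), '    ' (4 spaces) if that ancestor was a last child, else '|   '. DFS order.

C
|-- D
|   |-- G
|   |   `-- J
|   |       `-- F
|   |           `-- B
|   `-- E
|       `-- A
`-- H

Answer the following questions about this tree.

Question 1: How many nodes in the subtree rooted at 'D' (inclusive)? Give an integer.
Subtree rooted at D contains: A, B, D, E, F, G, J
Count = 7

Answer: 7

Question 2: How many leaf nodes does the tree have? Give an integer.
Leaves (nodes with no children): A, B, H

Answer: 3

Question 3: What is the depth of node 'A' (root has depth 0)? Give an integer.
Answer: 3

Derivation:
Path from root to A: C -> D -> E -> A
Depth = number of edges = 3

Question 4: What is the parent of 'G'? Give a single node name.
Answer: D

Derivation:
Scan adjacency: G appears as child of D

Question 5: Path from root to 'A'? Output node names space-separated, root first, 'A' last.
Walk down from root: C -> D -> E -> A

Answer: C D E A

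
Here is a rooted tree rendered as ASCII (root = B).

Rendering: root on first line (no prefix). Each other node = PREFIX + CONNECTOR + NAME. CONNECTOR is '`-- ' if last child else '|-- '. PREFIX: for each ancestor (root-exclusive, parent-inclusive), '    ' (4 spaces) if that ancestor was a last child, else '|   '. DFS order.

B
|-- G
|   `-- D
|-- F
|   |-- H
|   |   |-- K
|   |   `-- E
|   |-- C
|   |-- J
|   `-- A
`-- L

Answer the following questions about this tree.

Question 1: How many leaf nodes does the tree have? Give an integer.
Leaves (nodes with no children): A, C, D, E, J, K, L

Answer: 7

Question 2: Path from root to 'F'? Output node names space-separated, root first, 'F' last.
Walk down from root: B -> F

Answer: B F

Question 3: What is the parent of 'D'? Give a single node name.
Answer: G

Derivation:
Scan adjacency: D appears as child of G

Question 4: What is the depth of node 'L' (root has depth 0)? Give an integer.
Answer: 1

Derivation:
Path from root to L: B -> L
Depth = number of edges = 1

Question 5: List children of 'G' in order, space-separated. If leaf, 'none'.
Node G's children (from adjacency): D

Answer: D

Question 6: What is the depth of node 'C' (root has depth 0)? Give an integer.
Answer: 2

Derivation:
Path from root to C: B -> F -> C
Depth = number of edges = 2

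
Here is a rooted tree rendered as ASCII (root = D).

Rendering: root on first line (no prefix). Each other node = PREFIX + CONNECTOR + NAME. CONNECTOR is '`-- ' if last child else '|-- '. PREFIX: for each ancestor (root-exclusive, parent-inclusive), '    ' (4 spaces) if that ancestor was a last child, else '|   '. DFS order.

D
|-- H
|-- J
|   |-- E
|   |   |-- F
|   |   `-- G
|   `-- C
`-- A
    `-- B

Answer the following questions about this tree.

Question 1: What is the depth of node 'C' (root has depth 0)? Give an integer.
Path from root to C: D -> J -> C
Depth = number of edges = 2

Answer: 2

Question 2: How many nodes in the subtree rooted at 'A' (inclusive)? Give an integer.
Answer: 2

Derivation:
Subtree rooted at A contains: A, B
Count = 2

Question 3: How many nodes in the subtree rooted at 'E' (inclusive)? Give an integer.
Subtree rooted at E contains: E, F, G
Count = 3

Answer: 3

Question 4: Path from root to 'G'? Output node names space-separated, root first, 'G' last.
Answer: D J E G

Derivation:
Walk down from root: D -> J -> E -> G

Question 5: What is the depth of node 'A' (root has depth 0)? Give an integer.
Answer: 1

Derivation:
Path from root to A: D -> A
Depth = number of edges = 1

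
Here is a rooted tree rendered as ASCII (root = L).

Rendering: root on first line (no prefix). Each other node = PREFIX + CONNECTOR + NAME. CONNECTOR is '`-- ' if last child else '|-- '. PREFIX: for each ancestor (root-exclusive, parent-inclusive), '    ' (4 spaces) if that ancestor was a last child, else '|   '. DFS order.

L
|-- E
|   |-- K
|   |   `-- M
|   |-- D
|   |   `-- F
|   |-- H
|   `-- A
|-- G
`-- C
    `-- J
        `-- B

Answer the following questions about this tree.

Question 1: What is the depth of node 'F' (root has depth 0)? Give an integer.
Answer: 3

Derivation:
Path from root to F: L -> E -> D -> F
Depth = number of edges = 3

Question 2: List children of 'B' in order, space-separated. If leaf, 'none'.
Answer: none

Derivation:
Node B's children (from adjacency): (leaf)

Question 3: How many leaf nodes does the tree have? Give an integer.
Answer: 6

Derivation:
Leaves (nodes with no children): A, B, F, G, H, M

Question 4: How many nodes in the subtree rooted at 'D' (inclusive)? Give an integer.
Subtree rooted at D contains: D, F
Count = 2

Answer: 2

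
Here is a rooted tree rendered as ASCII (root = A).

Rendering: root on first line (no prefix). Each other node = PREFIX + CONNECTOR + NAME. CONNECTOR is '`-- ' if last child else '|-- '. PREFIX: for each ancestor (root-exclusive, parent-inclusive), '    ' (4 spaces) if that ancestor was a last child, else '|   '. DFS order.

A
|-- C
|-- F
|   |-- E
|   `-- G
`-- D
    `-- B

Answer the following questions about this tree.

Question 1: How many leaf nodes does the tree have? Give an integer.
Answer: 4

Derivation:
Leaves (nodes with no children): B, C, E, G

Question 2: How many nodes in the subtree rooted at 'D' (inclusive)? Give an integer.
Subtree rooted at D contains: B, D
Count = 2

Answer: 2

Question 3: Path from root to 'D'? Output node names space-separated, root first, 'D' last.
Walk down from root: A -> D

Answer: A D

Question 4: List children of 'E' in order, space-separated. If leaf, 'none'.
Node E's children (from adjacency): (leaf)

Answer: none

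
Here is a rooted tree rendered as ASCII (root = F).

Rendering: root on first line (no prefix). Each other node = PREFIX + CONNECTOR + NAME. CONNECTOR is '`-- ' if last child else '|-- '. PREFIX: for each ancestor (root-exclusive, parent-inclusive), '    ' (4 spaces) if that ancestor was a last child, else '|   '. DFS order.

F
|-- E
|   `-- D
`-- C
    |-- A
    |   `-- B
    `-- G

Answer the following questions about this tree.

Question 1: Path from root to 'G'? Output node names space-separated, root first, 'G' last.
Walk down from root: F -> C -> G

Answer: F C G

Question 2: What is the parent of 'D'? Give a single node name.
Answer: E

Derivation:
Scan adjacency: D appears as child of E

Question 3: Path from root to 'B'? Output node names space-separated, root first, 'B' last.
Answer: F C A B

Derivation:
Walk down from root: F -> C -> A -> B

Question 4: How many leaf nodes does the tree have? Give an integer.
Leaves (nodes with no children): B, D, G

Answer: 3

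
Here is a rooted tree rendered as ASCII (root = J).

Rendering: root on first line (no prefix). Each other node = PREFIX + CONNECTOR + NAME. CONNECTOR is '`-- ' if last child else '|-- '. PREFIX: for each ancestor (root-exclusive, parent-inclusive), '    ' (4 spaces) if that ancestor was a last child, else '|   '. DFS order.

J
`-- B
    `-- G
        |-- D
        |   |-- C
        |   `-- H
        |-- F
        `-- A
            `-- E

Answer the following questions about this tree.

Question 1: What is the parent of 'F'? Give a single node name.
Answer: G

Derivation:
Scan adjacency: F appears as child of G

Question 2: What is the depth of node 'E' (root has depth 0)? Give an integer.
Path from root to E: J -> B -> G -> A -> E
Depth = number of edges = 4

Answer: 4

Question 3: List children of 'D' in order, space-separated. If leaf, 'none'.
Answer: C H

Derivation:
Node D's children (from adjacency): C, H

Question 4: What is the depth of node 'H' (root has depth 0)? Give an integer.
Answer: 4

Derivation:
Path from root to H: J -> B -> G -> D -> H
Depth = number of edges = 4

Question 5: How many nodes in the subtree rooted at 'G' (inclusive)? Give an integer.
Answer: 7

Derivation:
Subtree rooted at G contains: A, C, D, E, F, G, H
Count = 7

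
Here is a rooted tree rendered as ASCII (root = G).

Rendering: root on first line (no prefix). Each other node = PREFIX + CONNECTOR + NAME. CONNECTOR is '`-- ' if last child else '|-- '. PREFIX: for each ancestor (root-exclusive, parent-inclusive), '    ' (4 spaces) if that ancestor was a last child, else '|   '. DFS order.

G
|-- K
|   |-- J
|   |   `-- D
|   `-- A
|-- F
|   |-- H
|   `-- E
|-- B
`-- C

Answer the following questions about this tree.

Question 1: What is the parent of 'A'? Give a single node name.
Answer: K

Derivation:
Scan adjacency: A appears as child of K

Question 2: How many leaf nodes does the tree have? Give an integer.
Leaves (nodes with no children): A, B, C, D, E, H

Answer: 6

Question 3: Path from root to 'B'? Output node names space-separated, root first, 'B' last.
Answer: G B

Derivation:
Walk down from root: G -> B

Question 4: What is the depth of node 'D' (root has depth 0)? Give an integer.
Path from root to D: G -> K -> J -> D
Depth = number of edges = 3

Answer: 3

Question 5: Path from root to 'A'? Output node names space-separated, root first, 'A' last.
Walk down from root: G -> K -> A

Answer: G K A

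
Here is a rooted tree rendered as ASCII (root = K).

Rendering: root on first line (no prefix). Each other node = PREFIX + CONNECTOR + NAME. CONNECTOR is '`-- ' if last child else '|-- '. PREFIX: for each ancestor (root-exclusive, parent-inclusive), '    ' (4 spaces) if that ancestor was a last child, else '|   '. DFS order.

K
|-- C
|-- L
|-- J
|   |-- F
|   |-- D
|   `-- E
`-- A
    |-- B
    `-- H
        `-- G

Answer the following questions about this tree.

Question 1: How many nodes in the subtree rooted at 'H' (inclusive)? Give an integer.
Answer: 2

Derivation:
Subtree rooted at H contains: G, H
Count = 2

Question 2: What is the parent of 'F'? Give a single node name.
Answer: J

Derivation:
Scan adjacency: F appears as child of J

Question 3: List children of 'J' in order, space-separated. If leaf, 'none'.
Node J's children (from adjacency): F, D, E

Answer: F D E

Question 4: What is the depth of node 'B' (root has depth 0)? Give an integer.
Answer: 2

Derivation:
Path from root to B: K -> A -> B
Depth = number of edges = 2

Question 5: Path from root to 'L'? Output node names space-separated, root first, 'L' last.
Walk down from root: K -> L

Answer: K L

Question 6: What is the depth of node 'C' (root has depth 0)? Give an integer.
Answer: 1

Derivation:
Path from root to C: K -> C
Depth = number of edges = 1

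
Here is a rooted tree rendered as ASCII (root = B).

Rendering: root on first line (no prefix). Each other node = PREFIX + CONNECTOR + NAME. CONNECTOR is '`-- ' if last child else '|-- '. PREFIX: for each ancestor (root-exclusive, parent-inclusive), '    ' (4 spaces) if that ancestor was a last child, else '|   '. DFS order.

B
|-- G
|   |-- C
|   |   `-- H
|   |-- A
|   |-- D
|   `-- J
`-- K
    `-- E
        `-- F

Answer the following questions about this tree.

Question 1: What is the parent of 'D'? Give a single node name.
Scan adjacency: D appears as child of G

Answer: G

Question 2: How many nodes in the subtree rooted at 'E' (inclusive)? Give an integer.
Answer: 2

Derivation:
Subtree rooted at E contains: E, F
Count = 2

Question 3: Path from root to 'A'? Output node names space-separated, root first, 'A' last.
Walk down from root: B -> G -> A

Answer: B G A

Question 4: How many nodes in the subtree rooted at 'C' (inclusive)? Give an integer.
Answer: 2

Derivation:
Subtree rooted at C contains: C, H
Count = 2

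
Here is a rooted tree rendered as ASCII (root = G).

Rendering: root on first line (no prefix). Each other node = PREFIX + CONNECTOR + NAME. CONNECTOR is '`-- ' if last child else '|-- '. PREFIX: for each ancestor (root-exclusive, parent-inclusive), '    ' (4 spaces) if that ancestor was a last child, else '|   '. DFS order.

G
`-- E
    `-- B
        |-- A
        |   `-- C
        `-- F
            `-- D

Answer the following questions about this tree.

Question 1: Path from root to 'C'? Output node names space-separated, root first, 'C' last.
Answer: G E B A C

Derivation:
Walk down from root: G -> E -> B -> A -> C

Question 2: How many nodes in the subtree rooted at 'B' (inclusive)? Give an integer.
Subtree rooted at B contains: A, B, C, D, F
Count = 5

Answer: 5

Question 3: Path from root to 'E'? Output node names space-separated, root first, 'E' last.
Answer: G E

Derivation:
Walk down from root: G -> E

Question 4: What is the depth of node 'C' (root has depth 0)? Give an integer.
Answer: 4

Derivation:
Path from root to C: G -> E -> B -> A -> C
Depth = number of edges = 4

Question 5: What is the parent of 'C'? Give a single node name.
Scan adjacency: C appears as child of A

Answer: A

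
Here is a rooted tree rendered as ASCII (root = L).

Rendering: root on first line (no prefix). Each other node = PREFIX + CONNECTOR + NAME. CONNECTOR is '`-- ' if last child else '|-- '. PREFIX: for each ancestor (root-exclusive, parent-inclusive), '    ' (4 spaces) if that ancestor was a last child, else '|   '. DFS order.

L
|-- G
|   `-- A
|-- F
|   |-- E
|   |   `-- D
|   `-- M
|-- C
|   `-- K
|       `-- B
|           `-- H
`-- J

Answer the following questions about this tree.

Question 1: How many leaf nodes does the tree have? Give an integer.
Answer: 5

Derivation:
Leaves (nodes with no children): A, D, H, J, M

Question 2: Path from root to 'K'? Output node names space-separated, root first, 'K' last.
Answer: L C K

Derivation:
Walk down from root: L -> C -> K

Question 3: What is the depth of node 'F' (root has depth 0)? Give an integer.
Path from root to F: L -> F
Depth = number of edges = 1

Answer: 1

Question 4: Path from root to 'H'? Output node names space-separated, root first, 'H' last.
Answer: L C K B H

Derivation:
Walk down from root: L -> C -> K -> B -> H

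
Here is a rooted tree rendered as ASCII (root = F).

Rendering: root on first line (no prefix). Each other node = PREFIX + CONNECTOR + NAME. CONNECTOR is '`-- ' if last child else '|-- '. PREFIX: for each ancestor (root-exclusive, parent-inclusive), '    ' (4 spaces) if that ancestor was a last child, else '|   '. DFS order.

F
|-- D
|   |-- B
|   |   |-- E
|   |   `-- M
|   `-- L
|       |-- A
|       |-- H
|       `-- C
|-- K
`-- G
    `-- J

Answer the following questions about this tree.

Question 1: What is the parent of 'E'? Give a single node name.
Scan adjacency: E appears as child of B

Answer: B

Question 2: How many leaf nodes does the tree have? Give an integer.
Leaves (nodes with no children): A, C, E, H, J, K, M

Answer: 7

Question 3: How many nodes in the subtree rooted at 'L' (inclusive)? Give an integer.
Answer: 4

Derivation:
Subtree rooted at L contains: A, C, H, L
Count = 4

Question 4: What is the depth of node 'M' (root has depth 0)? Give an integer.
Path from root to M: F -> D -> B -> M
Depth = number of edges = 3

Answer: 3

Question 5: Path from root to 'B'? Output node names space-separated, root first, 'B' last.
Answer: F D B

Derivation:
Walk down from root: F -> D -> B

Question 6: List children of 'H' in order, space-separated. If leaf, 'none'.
Node H's children (from adjacency): (leaf)

Answer: none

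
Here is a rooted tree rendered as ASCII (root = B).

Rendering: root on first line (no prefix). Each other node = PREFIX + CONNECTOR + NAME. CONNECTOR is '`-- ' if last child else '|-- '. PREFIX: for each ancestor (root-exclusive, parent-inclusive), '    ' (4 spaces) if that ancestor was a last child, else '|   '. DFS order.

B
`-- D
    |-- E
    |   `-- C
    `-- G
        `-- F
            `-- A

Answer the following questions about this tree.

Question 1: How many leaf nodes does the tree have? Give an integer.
Leaves (nodes with no children): A, C

Answer: 2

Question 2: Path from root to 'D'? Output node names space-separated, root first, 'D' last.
Answer: B D

Derivation:
Walk down from root: B -> D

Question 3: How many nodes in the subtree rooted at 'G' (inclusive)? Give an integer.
Answer: 3

Derivation:
Subtree rooted at G contains: A, F, G
Count = 3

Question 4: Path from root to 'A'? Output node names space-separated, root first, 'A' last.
Answer: B D G F A

Derivation:
Walk down from root: B -> D -> G -> F -> A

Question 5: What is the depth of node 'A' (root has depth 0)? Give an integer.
Answer: 4

Derivation:
Path from root to A: B -> D -> G -> F -> A
Depth = number of edges = 4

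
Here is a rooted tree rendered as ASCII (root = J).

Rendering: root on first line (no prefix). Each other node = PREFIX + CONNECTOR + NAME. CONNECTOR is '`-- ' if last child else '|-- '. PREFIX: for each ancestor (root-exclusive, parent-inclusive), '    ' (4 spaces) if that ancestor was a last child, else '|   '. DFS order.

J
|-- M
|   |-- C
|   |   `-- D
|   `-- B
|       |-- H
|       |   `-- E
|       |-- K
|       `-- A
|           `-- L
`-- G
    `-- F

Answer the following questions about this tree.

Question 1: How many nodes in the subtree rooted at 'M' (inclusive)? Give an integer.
Answer: 9

Derivation:
Subtree rooted at M contains: A, B, C, D, E, H, K, L, M
Count = 9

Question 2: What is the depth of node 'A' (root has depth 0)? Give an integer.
Answer: 3

Derivation:
Path from root to A: J -> M -> B -> A
Depth = number of edges = 3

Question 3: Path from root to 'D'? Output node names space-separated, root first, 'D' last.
Walk down from root: J -> M -> C -> D

Answer: J M C D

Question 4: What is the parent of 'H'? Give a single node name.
Answer: B

Derivation:
Scan adjacency: H appears as child of B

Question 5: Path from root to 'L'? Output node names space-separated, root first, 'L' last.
Answer: J M B A L

Derivation:
Walk down from root: J -> M -> B -> A -> L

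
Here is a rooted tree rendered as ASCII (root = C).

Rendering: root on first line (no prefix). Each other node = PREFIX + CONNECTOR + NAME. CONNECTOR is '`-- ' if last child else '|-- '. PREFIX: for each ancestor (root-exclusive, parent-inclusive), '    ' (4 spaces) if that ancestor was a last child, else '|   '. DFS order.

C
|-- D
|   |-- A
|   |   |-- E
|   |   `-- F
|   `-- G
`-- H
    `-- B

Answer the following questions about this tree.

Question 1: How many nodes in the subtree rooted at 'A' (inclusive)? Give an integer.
Answer: 3

Derivation:
Subtree rooted at A contains: A, E, F
Count = 3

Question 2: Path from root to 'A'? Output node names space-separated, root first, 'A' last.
Walk down from root: C -> D -> A

Answer: C D A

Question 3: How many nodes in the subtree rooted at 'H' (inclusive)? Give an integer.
Answer: 2

Derivation:
Subtree rooted at H contains: B, H
Count = 2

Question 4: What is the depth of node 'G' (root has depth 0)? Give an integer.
Path from root to G: C -> D -> G
Depth = number of edges = 2

Answer: 2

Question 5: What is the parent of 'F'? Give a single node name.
Scan adjacency: F appears as child of A

Answer: A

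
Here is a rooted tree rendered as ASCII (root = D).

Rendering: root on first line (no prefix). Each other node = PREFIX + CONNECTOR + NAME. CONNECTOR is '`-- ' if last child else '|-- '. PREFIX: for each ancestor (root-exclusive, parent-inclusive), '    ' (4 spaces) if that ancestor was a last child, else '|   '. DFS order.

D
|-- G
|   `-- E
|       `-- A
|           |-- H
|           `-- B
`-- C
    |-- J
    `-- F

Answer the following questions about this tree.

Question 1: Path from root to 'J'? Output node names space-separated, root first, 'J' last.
Answer: D C J

Derivation:
Walk down from root: D -> C -> J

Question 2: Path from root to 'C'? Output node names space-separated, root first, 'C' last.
Walk down from root: D -> C

Answer: D C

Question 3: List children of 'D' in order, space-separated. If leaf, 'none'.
Node D's children (from adjacency): G, C

Answer: G C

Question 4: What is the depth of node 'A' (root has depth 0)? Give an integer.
Path from root to A: D -> G -> E -> A
Depth = number of edges = 3

Answer: 3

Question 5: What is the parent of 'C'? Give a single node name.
Answer: D

Derivation:
Scan adjacency: C appears as child of D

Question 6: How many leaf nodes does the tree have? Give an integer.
Answer: 4

Derivation:
Leaves (nodes with no children): B, F, H, J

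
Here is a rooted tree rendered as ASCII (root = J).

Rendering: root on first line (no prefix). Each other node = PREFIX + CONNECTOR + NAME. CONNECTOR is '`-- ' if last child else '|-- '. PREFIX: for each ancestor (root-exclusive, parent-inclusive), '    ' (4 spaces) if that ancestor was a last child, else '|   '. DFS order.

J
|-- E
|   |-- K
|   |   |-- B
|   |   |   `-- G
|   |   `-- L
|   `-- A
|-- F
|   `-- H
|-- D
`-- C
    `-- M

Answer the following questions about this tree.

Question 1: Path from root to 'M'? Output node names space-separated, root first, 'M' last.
Answer: J C M

Derivation:
Walk down from root: J -> C -> M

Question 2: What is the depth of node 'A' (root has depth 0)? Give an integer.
Answer: 2

Derivation:
Path from root to A: J -> E -> A
Depth = number of edges = 2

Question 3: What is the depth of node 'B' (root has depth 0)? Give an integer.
Answer: 3

Derivation:
Path from root to B: J -> E -> K -> B
Depth = number of edges = 3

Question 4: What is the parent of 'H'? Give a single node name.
Scan adjacency: H appears as child of F

Answer: F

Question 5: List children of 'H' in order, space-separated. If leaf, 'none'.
Answer: none

Derivation:
Node H's children (from adjacency): (leaf)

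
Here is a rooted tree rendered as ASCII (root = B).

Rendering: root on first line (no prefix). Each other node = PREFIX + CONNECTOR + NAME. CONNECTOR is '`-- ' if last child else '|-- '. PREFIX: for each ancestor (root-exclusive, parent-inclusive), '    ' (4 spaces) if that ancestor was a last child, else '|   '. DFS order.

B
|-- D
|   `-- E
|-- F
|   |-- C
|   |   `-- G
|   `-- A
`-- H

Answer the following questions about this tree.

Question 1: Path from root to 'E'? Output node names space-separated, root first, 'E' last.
Walk down from root: B -> D -> E

Answer: B D E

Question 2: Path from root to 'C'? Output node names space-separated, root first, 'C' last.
Answer: B F C

Derivation:
Walk down from root: B -> F -> C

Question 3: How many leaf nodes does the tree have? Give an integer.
Leaves (nodes with no children): A, E, G, H

Answer: 4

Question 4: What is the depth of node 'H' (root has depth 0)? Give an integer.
Answer: 1

Derivation:
Path from root to H: B -> H
Depth = number of edges = 1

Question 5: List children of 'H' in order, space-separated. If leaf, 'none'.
Answer: none

Derivation:
Node H's children (from adjacency): (leaf)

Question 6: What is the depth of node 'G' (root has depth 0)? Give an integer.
Answer: 3

Derivation:
Path from root to G: B -> F -> C -> G
Depth = number of edges = 3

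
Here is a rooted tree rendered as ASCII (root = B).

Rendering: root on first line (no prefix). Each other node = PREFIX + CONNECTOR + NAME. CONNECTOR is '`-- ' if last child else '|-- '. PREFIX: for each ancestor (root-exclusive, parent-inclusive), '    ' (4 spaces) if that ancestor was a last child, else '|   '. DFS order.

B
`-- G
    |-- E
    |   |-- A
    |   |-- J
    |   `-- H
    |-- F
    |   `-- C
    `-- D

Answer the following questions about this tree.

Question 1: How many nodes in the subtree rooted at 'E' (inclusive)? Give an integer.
Answer: 4

Derivation:
Subtree rooted at E contains: A, E, H, J
Count = 4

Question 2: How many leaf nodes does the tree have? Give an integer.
Leaves (nodes with no children): A, C, D, H, J

Answer: 5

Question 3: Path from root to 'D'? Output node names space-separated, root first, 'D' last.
Walk down from root: B -> G -> D

Answer: B G D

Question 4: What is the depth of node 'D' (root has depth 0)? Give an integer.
Answer: 2

Derivation:
Path from root to D: B -> G -> D
Depth = number of edges = 2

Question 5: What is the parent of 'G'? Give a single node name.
Answer: B

Derivation:
Scan adjacency: G appears as child of B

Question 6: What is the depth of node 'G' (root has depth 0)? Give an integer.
Path from root to G: B -> G
Depth = number of edges = 1

Answer: 1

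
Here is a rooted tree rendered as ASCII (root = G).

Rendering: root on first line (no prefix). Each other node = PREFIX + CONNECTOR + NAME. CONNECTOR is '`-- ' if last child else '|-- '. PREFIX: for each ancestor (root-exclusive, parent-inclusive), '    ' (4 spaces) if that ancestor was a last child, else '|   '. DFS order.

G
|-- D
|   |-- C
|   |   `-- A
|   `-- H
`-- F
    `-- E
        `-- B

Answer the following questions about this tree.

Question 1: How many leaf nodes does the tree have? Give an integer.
Answer: 3

Derivation:
Leaves (nodes with no children): A, B, H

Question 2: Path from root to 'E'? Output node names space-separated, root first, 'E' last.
Answer: G F E

Derivation:
Walk down from root: G -> F -> E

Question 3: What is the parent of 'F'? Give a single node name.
Answer: G

Derivation:
Scan adjacency: F appears as child of G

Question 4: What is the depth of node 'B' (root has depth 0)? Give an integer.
Path from root to B: G -> F -> E -> B
Depth = number of edges = 3

Answer: 3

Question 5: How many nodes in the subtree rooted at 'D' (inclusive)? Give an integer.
Answer: 4

Derivation:
Subtree rooted at D contains: A, C, D, H
Count = 4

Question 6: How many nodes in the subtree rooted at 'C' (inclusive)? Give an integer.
Answer: 2

Derivation:
Subtree rooted at C contains: A, C
Count = 2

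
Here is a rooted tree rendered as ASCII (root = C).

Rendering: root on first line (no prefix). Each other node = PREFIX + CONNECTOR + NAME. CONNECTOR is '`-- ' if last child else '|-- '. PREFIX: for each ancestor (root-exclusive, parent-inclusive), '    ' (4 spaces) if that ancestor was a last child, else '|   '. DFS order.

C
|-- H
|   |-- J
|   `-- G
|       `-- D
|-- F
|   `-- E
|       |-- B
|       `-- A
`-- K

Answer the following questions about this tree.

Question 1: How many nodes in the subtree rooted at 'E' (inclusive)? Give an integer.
Answer: 3

Derivation:
Subtree rooted at E contains: A, B, E
Count = 3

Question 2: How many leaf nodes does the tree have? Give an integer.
Leaves (nodes with no children): A, B, D, J, K

Answer: 5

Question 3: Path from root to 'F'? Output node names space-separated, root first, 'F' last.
Walk down from root: C -> F

Answer: C F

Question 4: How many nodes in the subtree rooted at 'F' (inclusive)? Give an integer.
Subtree rooted at F contains: A, B, E, F
Count = 4

Answer: 4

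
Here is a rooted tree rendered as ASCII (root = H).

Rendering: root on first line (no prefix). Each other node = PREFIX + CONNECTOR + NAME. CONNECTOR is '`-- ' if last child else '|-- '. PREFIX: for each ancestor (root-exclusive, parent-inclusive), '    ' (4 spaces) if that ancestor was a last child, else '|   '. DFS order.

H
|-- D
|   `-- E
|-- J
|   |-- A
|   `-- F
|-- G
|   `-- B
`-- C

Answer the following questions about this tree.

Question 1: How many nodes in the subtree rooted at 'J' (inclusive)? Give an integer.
Answer: 3

Derivation:
Subtree rooted at J contains: A, F, J
Count = 3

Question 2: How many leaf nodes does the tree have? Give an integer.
Answer: 5

Derivation:
Leaves (nodes with no children): A, B, C, E, F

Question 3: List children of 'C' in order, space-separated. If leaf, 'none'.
Answer: none

Derivation:
Node C's children (from adjacency): (leaf)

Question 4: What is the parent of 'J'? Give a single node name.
Scan adjacency: J appears as child of H

Answer: H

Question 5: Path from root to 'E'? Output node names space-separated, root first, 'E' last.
Walk down from root: H -> D -> E

Answer: H D E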